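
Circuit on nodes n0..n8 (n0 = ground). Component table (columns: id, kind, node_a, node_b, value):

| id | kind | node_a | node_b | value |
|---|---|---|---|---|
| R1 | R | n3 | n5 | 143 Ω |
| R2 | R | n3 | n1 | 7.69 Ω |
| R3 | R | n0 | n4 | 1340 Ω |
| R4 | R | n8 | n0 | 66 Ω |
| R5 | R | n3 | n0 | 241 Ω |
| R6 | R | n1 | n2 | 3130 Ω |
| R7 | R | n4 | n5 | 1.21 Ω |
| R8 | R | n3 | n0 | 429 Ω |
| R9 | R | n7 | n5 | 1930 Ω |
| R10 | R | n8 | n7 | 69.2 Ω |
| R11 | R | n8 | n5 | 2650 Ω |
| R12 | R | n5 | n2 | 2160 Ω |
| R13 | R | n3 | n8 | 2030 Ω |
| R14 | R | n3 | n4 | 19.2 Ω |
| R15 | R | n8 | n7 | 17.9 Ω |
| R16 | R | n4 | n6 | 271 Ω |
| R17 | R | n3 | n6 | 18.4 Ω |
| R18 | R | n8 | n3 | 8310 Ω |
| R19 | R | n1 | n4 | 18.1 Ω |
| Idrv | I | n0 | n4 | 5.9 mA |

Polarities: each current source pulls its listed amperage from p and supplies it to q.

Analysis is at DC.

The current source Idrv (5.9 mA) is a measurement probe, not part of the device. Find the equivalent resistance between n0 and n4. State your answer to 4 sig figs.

R_eq = 122.9 Ω

MNA unknowns: 8 node voltages V₁..V_8
R1: Y=0.006993 on G[3,5]
R2: Y=0.1300 on G[3,1]
R3: Y=0.0007463 on G[0,4]
R4: Y=0.01515 on G[8,0]
R5: Y=0.004149 on G[3,0]
R6: Y=0.0003195 on G[1,2]
R7: Y=0.8264 on G[4,5]
R8: Y=0.002331 on G[3,0]
R9: Y=0.0005181 on G[7,5]
R10: Y=0.01445 on G[8,7]
R11: Y=0.0003774 on G[8,5]
R12: Y=0.0004630 on G[5,2]
R13: Y=0.0004926 on G[3,8]
R14: Y=0.05208 on G[3,4]
R15: Y=0.05587 on G[8,7]
R16: Y=0.003690 on G[4,6]
R17: Y=0.05435 on G[3,6]
R18: Y=0.0001203 on G[8,3]
R19: Y=0.05525 on G[1,4]
Idrv: z[0]−=0.0059, z[4]+=0.0059
solve → V1=0.6921, V2=0.7110, V3=0.6780, V4=0.7251, V5=0.7240, V6=0.6810, V7=0.06854, V8=0.06371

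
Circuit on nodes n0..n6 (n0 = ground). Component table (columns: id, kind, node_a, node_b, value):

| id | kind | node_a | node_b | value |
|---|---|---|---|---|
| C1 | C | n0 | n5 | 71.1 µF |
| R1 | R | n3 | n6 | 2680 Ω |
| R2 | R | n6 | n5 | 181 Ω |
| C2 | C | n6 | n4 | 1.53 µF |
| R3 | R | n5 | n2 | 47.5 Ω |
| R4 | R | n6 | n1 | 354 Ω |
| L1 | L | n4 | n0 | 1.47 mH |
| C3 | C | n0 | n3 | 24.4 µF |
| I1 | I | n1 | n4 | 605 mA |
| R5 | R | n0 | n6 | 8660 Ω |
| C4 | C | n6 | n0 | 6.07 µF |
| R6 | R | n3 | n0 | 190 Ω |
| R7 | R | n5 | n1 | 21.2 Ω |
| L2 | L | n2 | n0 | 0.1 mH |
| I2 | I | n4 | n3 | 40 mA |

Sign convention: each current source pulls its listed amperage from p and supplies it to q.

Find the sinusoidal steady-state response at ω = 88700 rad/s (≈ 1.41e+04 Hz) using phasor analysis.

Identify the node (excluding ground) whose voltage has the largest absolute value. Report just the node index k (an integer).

1

Apply KCL at each of the 6 non-ground nodes and solve the resulting linear system.
Node n1: branches {R4, I1, R7} → V_1 = -12.10+0.02527j
Node n2: branches {R3, L2} → V_2 = -0.01640+0.002727j
Node n3: branches {R1, C3, R6, I2} → V_3 = -0.0001354-0.01849j
Node n4: branches {C2, L1, I1, I2} → V_4 = 0.01993-5.541j
Node n5: branches {C1, R2, R3, R7} → V_5 = -0.001793+0.09053j
Node n6: branches {R1, R2, C2, R4, R5, C4} → V_6 = 0.01881-1.064j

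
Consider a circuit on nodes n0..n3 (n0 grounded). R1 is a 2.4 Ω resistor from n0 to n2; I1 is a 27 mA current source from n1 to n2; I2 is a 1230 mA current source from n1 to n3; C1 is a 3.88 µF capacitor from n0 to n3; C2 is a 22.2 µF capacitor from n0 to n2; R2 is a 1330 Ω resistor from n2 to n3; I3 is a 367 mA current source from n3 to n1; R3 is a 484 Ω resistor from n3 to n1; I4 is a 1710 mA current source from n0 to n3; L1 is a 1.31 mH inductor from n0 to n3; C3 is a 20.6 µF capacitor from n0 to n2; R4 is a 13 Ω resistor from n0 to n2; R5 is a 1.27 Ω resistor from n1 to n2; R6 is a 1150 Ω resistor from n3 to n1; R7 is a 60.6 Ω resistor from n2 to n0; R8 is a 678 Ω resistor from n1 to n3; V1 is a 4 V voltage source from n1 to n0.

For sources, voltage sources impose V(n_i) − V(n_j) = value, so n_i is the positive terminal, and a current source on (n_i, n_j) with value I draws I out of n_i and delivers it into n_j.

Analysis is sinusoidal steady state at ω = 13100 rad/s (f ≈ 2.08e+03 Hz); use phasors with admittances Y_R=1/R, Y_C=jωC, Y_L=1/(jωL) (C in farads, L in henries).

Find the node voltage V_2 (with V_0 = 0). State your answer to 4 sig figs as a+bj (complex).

2.191-0.8102j V

Apply KCL at each of the 3 non-ground nodes and solve the resulting linear system.
Node n1: branches {I1, I2, I3, R3, R5, R6, R8, V1} → V_1 = 4.000+0.000j
Node n2: branches {R1, I1, C2, R2, C3, R4, R5, R7} → V_2 = 2.191-0.8102j
Node n3: branches {I2, C1, R2, I3, R3, I4, L1, R6, R8} → V_3 = 163.1+235.1j
Source currents: i(V1)=-1.612+0.3990j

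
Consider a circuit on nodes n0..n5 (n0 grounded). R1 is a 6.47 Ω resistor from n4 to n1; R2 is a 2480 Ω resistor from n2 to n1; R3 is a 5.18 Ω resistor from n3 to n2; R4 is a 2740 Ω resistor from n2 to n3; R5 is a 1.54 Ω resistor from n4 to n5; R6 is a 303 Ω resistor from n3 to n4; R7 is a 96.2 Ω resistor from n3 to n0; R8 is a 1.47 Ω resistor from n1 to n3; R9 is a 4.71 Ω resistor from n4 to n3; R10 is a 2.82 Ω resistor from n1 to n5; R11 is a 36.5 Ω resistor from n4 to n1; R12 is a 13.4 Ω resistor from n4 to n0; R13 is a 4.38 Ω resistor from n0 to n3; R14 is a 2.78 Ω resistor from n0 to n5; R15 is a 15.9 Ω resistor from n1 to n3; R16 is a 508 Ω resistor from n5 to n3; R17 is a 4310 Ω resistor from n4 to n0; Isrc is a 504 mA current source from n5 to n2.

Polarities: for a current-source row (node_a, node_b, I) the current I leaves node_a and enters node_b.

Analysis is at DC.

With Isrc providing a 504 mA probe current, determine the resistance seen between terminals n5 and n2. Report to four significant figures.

R_eq = 6.905 Ω

Element admittances at DC:
  Y(R1) = 0.1546 S between n4,n1
  Y(R2) = 0.0004032 S between n2,n1
  Y(R3) = 0.1931 S between n3,n2
  Y(R4) = 0.0003650 S between n2,n3
  Y(R5) = 0.6494 S between n4,n5
  Y(R6) = 0.003300 S between n3,n4
  Y(R7) = 0.01040 S between n3,n0
  Y(R8) = 0.6803 S between n1,n3
  Y(R9) = 0.2123 S between n4,n3
  Y(R10) = 0.3546 S between n1,n5
  Y(R11) = 0.02740 S between n4,n1
  Y(R12) = 0.07463 S between n4,n0
  Y(R13) = 0.2283 S between n0,n3
  Y(R14) = 0.3597 S between n0,n5
  Y(R15) = 0.06289 S between n1,n3
  Y(R16) = 0.001969 S between n5,n3
  Y(R17) = 0.0002320 S between n4,n0
  Isrc: injects 0.504 A into n2 (from n5)
Assemble and solve the 5×5 MNA system:
  V(n1)=0.2088  V(n2)=3.137  V(n3)=0.5369  V(n4)=-0.06174  V(n5)=-0.3434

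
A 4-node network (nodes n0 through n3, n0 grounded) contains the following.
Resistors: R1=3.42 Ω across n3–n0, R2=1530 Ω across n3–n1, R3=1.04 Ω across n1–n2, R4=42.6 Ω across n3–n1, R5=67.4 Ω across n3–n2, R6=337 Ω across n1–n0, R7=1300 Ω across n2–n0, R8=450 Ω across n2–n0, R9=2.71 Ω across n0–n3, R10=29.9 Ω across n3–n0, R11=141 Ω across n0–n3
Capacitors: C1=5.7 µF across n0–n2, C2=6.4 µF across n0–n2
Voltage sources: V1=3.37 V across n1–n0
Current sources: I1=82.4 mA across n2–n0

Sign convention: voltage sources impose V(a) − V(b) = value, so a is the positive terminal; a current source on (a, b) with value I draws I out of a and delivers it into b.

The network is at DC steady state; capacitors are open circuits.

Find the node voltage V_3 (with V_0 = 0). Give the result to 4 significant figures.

Apply KCL at each of the 3 non-ground nodes and solve the resulting linear system.
Node n1: branches {R2, R3, R4, R6, V1} → V_1 = 3.370
Node n2: branches {R3, C1, R5, R7, R8, C2, I1} → V_2 = 3.227
Node n3: branches {R1, R2, R4, R5, R9, R10, R11} → V_3 = 0.1744
Source currents: i(V1)=-0.2245

0.1744 V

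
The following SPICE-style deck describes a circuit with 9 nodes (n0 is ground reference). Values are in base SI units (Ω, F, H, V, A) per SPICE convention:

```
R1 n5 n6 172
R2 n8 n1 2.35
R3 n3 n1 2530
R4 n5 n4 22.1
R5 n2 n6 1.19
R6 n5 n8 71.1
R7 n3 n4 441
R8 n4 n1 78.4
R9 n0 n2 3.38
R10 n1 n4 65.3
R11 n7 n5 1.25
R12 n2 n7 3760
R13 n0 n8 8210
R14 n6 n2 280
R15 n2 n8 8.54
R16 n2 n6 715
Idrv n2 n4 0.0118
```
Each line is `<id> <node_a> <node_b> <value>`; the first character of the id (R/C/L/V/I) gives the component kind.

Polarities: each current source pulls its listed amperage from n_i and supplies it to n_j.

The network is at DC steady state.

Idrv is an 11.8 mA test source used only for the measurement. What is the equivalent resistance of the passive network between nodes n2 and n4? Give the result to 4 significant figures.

Apply KCL at each of the 8 non-ground nodes and solve the resulting linear system.
Node n1: branches {R2, R3, R8, R10} → V_1 = 0.1042
Node n2: branches {R5, R9, R12, R14, R15, R16, Idrv} → V_2 = -3.562e-05
Node n3: branches {R3, R7} → V_3 = 0.3294
Node n4: branches {R4, R7, R8, R10, Idrv} → V_4 = 0.3686
Node n5: branches {R1, R4, R6, R11} → V_5 = 0.2738
Node n6: branches {R1, R5, R14, R16} → V_6 = 0.001835
Node n7: branches {R11, R12} → V_7 = 0.2737
Node n8: branches {R2, R6, R13, R15} → V_8 = 0.08652

R_eq = 31.24 Ω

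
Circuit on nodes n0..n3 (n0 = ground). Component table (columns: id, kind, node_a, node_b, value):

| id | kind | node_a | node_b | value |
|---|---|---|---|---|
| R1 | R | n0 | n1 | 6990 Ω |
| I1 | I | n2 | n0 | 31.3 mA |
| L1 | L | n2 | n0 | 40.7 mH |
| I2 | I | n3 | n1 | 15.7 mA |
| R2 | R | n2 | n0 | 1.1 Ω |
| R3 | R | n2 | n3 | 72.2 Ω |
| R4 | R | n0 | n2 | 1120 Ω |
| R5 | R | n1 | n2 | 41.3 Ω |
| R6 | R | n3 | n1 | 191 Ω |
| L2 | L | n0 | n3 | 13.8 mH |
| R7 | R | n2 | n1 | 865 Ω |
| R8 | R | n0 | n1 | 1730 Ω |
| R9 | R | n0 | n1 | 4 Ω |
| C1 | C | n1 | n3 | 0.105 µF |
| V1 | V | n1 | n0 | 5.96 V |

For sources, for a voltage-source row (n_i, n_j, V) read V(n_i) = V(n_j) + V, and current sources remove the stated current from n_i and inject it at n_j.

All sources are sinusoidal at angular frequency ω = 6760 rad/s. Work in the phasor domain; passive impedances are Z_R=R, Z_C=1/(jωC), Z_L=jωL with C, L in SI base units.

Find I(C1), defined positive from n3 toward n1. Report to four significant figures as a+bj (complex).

-0.0003927-0.003790j A

MNA unknowns: 3 node voltages V₁..V_3 plus 1 source current (V1)
R1: Y=0.0001431+0.000j on G[0,1]
I1: z[2]−=0.0313, z[0]+=0.0313
L1: Y=0.000-0.003635j on G[2,0]
I2: z[3]−=0.0157, z[1]+=0.0157
R2: Y=0.9091+0.000j on G[2,0]
R3: Y=0.01385+0.000j on G[2,3]
R4: Y=0.0008929+0.000j on G[0,2]
R5: Y=0.02421+0.000j on G[1,2]
R6: Y=0.005236+0.000j on G[3,1]
L2: Y=0.000-0.01072j on G[0,3]
R7: Y=0.001156+0.000j on G[2,1]
R8: Y=0.0005780+0.000j on G[0,1]
R9: Y=0.2500+0.000j on G[0,1]
C1: Y=0.000+0.0007098j on G[1,3]
V1: row V1−V0=5.96, i_V1 at 1,0
solve → V1=5.960+0.000j, V2=0.1353+0.008591j, V3=0.6204+0.5532j
aux → i_V1=-1.655-0.0006755j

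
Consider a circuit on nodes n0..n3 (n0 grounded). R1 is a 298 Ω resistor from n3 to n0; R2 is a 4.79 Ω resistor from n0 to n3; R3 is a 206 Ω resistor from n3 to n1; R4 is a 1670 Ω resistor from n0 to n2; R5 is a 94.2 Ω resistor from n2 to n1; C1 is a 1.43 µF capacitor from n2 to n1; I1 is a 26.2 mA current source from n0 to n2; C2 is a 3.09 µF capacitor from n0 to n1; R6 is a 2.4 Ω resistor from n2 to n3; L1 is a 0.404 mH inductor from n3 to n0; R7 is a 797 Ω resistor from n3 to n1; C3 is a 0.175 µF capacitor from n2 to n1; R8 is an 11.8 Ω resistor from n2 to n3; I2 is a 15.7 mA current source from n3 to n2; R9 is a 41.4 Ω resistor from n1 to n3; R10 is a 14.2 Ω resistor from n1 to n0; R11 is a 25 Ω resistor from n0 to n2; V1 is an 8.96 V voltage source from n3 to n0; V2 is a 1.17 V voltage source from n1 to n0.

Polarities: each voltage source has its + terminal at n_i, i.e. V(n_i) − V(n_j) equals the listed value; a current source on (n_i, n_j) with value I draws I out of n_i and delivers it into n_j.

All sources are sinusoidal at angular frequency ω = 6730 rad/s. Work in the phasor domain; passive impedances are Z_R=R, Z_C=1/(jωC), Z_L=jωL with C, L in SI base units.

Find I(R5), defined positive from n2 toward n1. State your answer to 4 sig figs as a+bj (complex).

Apply KCL at each of the 3 non-ground nodes and solve the resulting linear system.
Node n1: branches {R3, R5, C1, C2, R7, C3, R9, R10, V2} → V_1 = 1.170+0.000j
Node n2: branches {R4, R5, C1, I1, R6, C3, R8, I2, R11} → V_2 = 8.225-0.1379j
Node n3: branches {R1, R2, R3, R6, L1, R7, R8, I2, R9, V1} → V_3 = 8.960+0.000j
Source currents: i(V1)=-2.521+3.226j, i(V2)=0.2297+0.05041j

0.07490-0.001464j A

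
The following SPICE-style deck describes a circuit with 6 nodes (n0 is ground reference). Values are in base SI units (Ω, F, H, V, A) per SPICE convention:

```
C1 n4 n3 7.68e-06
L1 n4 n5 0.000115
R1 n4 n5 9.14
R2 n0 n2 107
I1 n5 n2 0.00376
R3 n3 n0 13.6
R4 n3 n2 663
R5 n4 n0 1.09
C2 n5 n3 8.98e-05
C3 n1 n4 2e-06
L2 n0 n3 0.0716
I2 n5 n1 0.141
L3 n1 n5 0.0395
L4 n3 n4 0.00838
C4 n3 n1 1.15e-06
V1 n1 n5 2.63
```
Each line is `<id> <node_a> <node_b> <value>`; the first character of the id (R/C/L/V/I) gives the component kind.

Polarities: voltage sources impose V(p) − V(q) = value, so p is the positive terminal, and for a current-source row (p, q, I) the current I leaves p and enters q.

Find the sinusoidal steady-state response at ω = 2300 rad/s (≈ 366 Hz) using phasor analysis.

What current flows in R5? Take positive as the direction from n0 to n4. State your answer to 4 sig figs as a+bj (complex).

Apply KCL at each of the 5 non-ground nodes and solve the resulting linear system.
Node n1: branches {C3, I2, L3, C4, V1} → V_1 = 2.627-0.002256j
Node n2: branches {R2, I1, R4} → V_2 = 0.3511+0.001295j
Node n3: branches {C1, R3, R4, C2, L2, L4, C4} → V_3 = 0.03407+0.009317j
Node n4: branches {C1, L1, R1, R5, C3, L4} → V_4 = -0.006370-0.0005344j
Node n5: branches {L1, R1, I1, C2, I2, L3, V1} → V_5 = -0.003452-0.002256j
Source currents: i(V1)=0.1410+0.009980j

0.005844+0.0004903j A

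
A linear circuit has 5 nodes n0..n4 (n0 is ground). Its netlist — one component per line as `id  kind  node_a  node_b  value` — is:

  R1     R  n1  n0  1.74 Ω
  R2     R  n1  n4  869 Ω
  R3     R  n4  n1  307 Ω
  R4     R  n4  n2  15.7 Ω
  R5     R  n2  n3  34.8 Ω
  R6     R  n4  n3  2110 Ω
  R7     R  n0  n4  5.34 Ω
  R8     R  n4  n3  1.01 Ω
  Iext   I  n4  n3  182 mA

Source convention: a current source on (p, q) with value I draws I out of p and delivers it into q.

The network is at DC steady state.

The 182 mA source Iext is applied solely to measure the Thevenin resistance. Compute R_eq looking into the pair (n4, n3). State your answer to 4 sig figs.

R_eq = 0.9897 Ω

Element admittances at DC:
  Y(R1) = 0.5747 S between n1,n0
  Y(R2) = 0.001151 S between n1,n4
  Y(R3) = 0.003257 S between n4,n1
  Y(R4) = 0.06369 S between n4,n2
  Y(R5) = 0.02874 S between n2,n3
  Y(R6) = 0.0004739 S between n4,n3
  Y(R7) = 0.1873 S between n0,n4
  Y(R8) = 0.9901 S between n4,n3
  Iext: injects 0.182 A into n3 (from n4)
Assemble and solve the 4×4 MNA system:
  V(n1)=0.000  V(n2)=0.05600  V(n3)=0.1801  V(n4)=0.000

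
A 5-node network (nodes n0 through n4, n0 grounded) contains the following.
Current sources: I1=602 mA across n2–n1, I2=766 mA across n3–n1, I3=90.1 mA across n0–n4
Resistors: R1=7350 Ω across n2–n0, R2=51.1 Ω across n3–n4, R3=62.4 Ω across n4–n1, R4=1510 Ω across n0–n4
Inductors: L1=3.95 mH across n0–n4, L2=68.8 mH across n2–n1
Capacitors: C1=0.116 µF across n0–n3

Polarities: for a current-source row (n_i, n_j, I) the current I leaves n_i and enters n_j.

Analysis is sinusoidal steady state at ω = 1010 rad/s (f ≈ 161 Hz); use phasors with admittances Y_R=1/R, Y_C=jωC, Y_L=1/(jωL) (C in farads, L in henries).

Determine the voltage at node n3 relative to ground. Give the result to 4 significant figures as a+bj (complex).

-39.18+0.5689j V

Element admittances at ω=1010 rad/s:
  I1: injects 0.602 A into n1 (from n2)
  Y(R1) = 0.0001361+0.000j S between n2,n0
  Y(R2) = 0.01957+0.000j S between n3,n4
  Y(R3) = 0.01603+0.000j S between n4,n1
  Y(L1) = 0.000-0.2507j S between n0,n4
  Y(L2) = 0.000-0.01439j S between n2,n1
  Y(C1) = 0.000+0.0001172j S between n0,n3
  I2: injects 0.766 A into n1 (from n3)
  Y(R4) = 0.0006623+0.000j S between n0,n4
  I3: injects 0.0901 A into n4 (from n0)
Assemble and solve the 4×4 MNA system:
  V(n1)=47.36+0.6874j  V(n2)=46.97-41.59j  V(n3)=-39.18+0.5689j  V(n4)=-0.04000+0.3343j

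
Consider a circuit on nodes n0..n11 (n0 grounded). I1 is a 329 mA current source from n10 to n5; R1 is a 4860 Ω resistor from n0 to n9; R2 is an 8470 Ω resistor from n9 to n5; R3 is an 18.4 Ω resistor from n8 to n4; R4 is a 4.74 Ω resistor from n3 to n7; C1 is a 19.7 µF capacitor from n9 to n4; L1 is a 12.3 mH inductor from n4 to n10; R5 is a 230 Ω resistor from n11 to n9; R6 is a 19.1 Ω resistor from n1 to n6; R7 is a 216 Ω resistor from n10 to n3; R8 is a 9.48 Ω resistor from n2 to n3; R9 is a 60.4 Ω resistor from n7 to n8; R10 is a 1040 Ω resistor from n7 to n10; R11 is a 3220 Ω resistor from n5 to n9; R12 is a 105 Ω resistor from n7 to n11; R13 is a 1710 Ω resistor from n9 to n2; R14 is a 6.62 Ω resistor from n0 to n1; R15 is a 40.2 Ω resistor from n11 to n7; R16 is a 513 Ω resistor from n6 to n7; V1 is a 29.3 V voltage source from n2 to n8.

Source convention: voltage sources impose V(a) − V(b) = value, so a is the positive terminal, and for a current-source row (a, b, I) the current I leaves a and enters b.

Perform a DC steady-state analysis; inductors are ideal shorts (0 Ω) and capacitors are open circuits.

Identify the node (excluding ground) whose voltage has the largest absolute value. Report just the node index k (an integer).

5

Element admittances at DC:
  I1: injects 0.329 A into n5 (from n10)
  Y(R1) = 0.0002058 S between n0,n9
  Y(R2) = 0.0001181 S between n9,n5
  Y(R3) = 0.05435 S between n8,n4
  Y(R4) = 0.2110 S between n3,n7
  Y(C1) = 0.000 S between n9,n4
  L1: short n4↔n10 (DC inductor)
  Y(R5) = 0.004348 S between n11,n9
  Y(R6) = 0.05236 S between n1,n6
  Y(R7) = 0.004630 S between n10,n3
  Y(R8) = 0.1055 S between n2,n3
  Y(R9) = 0.01656 S between n7,n8
  Y(R10) = 0.0009615 S between n7,n10
  Y(R11) = 0.0003106 S between n5,n9
  Y(R12) = 0.009524 S between n7,n11
  Y(R13) = 0.0005848 S between n9,n2
  Y(R14) = 0.1511 S between n0,n1
  Y(R15) = 0.02488 S between n11,n7
  Y(R16) = 0.001949 S between n6,n7
  V1: constraint V(n2)−V(n8) = 29.3
Assemble and solve the 13×13 MNA system:
  V(n1)=-0.08769  V(n2)=-3.517  V(n3)=-6.361  V(n4)=-35.85  V(n5)=832.0  V(n6)=-0.3407  V(n7)=-7.136  V(n8)=-32.82  V(n9)=64.38  V(n10)=-35.85  V(n11)=0.8885
  i(L1)=0.1649  i(V1)=-0.2603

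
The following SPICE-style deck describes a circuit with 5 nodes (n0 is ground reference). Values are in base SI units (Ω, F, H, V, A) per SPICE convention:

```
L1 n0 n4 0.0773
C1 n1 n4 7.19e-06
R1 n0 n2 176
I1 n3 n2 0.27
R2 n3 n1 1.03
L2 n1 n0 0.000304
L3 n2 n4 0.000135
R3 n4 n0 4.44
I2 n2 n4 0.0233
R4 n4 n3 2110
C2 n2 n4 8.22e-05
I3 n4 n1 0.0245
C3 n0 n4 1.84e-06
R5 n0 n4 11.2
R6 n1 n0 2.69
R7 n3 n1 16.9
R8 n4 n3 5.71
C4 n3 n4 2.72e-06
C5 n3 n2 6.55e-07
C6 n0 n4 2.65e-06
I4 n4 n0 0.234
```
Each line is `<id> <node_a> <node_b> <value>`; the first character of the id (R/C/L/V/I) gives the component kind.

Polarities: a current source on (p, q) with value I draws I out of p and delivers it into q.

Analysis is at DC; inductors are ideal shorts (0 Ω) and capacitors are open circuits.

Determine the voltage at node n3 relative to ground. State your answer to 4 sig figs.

MNA unknowns: 4 node voltages V₁..V_4 plus 3 source currents (L1, L2, L3)
L1: row V0−V4=0, i_L1 at 0,4
C1: Y=0.000 on G[1,4]
R1: Y=0.005682 on G[0,2]
I1: z[3]−=0.27, z[2]+=0.27
R2: Y=0.9709 on G[3,1]
L2: row V1−V0=0, i_L2 at 1,0
L3: row V2−V4=0, i_L3 at 2,4
R3: Y=0.2252 on G[4,0]
I2: z[2]−=0.0233, z[4]+=0.0233
R4: Y=0.0004739 on G[4,3]
C2: Y=0.000 on G[2,4]
I3: z[4]−=0.0245, z[1]+=0.0245
C3: Y=0.000 on G[0,4]
R5: Y=0.08929 on G[0,4]
R6: Y=0.3717 on G[1,0]
R7: Y=0.05917 on G[3,1]
R8: Y=0.1751 on G[4,3]
C4: Y=0.000 on G[3,4]
C5: Y=0.000 on G[3,2]
C6: Y=0.000 on G[0,4]
I4: z[4]−=0.234, z[0]+=0.234
solve → V1=0.000, V2=0.000, V3=-0.2239, V4=0.000
aux → i_L1=0.02783, i_L2=-0.2062, i_L3=0.2467

-0.2239 V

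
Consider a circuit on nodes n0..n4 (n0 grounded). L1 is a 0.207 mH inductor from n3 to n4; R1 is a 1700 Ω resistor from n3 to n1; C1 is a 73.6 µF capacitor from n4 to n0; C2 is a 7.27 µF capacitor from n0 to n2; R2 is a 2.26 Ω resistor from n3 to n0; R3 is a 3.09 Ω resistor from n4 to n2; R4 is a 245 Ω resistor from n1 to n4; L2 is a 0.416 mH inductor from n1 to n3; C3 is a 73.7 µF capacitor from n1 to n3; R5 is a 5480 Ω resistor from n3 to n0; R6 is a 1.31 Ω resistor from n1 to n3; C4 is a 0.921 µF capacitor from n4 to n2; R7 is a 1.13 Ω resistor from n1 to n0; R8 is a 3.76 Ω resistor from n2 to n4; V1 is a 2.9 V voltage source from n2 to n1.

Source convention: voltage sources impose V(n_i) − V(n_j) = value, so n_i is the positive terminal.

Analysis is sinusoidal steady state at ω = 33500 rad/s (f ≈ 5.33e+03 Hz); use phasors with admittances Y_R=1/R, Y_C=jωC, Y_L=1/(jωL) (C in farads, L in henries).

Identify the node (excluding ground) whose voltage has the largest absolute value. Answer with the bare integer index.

Element admittances at ω=33500 rad/s:
  Y(L1) = 0.000-0.1442j S between n3,n4
  Y(R1) = 0.0005882+0.000j S between n3,n1
  Y(C1) = 0.000+2.466j S between n4,n0
  Y(C2) = 0.000+0.2435j S between n0,n2
  Y(R2) = 0.4425+0.000j S between n3,n0
  Y(R3) = 0.3236+0.000j S between n4,n2
  Y(R4) = 0.004082+0.000j S between n1,n4
  Y(L2) = 0.000-0.07176j S between n1,n3
  Y(C3) = 0.000+2.469j S between n1,n3
  Y(R5) = 0.0001825+0.000j S between n3,n0
  Y(R6) = 0.7634+0.000j S between n1,n3
  Y(C4) = 0.000+0.03085j S between n4,n2
  Y(R7) = 0.8850+0.000j S between n1,n0
  Y(R8) = 0.2660+0.000j S between n2,n4
  V1: constraint V(n2)−V(n1) = 2.9
Assemble and solve the 5×5 MNA system:
  V(n1)=-0.9359-0.4538j  V(n2)=1.964-0.4538j  V(n3)=-0.8400-0.5871j  V(n4)=0.07426-0.4419j
  i(V1)=-1.225-0.5297j

2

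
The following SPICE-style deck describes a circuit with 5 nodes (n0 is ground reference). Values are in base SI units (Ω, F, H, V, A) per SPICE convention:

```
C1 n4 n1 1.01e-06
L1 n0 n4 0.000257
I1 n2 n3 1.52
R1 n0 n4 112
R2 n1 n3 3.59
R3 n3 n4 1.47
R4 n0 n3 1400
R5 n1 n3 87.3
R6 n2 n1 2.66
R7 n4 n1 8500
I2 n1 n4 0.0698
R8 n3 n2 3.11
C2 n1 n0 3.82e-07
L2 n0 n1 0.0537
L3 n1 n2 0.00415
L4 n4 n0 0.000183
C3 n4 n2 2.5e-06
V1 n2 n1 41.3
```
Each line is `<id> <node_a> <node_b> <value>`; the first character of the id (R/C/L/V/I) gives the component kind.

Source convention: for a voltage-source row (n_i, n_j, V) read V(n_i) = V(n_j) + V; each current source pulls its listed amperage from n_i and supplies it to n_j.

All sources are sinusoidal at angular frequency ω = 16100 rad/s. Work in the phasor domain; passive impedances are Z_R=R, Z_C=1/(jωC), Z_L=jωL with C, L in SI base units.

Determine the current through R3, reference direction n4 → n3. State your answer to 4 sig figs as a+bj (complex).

0.09614+0.1542j A

Apply KCL at each of the 4 non-ground nodes and solve the resulting linear system.
Node n1: branches {C1, R2, R5, R6, R7, I2, C2, L2, L3, V1} → V_1 = -24.71-0.4796j
Node n2: branches {I1, R6, R8, L3, C3, V1} → V_2 = 16.59-0.4796j
Node n3: branches {I1, R2, R3, R4, R5, R8} → V_3 = -0.3540-0.2271j
Node n4: branches {C1, L1, R1, R3, R7, I2, L4, C3} → V_4 = -0.2126-0.0004188j
Source currents: i(V1)=-22.51+0.02307j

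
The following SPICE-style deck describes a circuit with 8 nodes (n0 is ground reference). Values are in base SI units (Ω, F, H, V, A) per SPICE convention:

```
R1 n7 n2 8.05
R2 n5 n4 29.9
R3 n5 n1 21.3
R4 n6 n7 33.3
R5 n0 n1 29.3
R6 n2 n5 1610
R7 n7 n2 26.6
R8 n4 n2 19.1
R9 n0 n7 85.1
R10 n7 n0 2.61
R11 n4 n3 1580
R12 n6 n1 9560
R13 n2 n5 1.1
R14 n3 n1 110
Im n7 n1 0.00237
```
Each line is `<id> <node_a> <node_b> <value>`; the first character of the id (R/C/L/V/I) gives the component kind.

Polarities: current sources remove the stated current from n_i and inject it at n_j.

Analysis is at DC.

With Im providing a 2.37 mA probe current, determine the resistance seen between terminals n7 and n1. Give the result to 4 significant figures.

R_eq = 14.95 Ω

Apply KCL at each of the 7 non-ground nodes and solve the resulting linear system.
Node n1: branches {R3, R5, R12, R14, Im} → V_1 = 0.03261
Node n2: branches {R1, R6, R7, R8, R13} → V_2 = 0.004926
Node n3: branches {R11, R14} → V_3 = 0.03086
Node n4: branches {R2, R8, R11} → V_4 = 0.005633
Node n5: branches {R2, R3, R6, R13} → V_5 = 0.006262
Node n6: branches {R4, R12} → V_6 = -0.002696
Node n7: branches {R1, R4, R7, R9, R10, Im} → V_7 = -0.002819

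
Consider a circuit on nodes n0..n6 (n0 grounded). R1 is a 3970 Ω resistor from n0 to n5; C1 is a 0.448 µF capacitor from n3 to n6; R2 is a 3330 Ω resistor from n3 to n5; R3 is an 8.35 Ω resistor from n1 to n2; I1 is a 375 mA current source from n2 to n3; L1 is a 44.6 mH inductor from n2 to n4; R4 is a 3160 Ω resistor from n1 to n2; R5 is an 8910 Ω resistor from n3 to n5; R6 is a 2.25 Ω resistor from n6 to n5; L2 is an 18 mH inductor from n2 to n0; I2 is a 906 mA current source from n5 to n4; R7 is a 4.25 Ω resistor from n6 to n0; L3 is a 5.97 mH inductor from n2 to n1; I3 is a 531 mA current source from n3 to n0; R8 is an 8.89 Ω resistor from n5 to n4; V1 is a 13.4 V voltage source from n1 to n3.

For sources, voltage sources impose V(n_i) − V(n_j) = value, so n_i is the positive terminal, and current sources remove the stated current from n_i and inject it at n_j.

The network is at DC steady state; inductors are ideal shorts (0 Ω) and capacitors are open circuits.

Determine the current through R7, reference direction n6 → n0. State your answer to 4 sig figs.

Apply KCL at each of the 6 non-ground nodes and solve the resulting linear system.
Node n1: branches {R3, R4, L3, V1} → V_1 = 0.000
Node n2: branches {R3, I1, L1, R4, L2, L3} → V_2 = 0.000
Node n3: branches {C1, R2, I1, R5, I3, V1} → V_3 = -13.40
Node n4: branches {L1, I2, R8} → V_4 = 0.000
Node n5: branches {R1, R2, R5, R6, I2, R8} → V_5 = -3.414
Node n6: branches {C1, R6, R7} → V_6 = -2.232
Source currents: i(L1)=-0.5220, i(L2)=-0.004908, i(L3)=0.1519, i(V1)=0.1519

-0.5252 A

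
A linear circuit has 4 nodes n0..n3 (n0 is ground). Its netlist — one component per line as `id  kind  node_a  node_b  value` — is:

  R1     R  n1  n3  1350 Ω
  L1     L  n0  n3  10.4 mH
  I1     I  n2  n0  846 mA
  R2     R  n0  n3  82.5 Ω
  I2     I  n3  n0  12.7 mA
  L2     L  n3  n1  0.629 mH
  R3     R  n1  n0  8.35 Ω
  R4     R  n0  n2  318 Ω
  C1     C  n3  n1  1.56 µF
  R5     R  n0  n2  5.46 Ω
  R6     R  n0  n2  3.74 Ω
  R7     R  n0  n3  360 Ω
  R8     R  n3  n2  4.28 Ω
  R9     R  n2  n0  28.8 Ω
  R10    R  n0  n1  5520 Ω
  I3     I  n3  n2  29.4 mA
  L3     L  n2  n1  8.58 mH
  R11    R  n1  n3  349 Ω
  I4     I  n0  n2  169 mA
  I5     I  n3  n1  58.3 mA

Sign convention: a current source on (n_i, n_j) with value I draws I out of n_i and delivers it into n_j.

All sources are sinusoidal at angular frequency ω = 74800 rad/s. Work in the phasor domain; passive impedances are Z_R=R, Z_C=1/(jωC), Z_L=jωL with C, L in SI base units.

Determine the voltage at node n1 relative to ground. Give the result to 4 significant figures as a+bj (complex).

Apply KCL at each of the 3 non-ground nodes and solve the resulting linear system.
Node n1: branches {R1, L2, R3, C1, R10, L3, R11, I5} → V_1 = -0.3646-0.6219j
Node n2: branches {I1, R4, R5, R6, R8, R9, I3, L3, I4} → V_2 = -1.287+0.1365j
Node n3: branches {R1, L1, R2, I2, L2, C1, R7, R8, I3, R11, I5} → V_3 = -1.201+0.4280j

-0.3646-0.6219j V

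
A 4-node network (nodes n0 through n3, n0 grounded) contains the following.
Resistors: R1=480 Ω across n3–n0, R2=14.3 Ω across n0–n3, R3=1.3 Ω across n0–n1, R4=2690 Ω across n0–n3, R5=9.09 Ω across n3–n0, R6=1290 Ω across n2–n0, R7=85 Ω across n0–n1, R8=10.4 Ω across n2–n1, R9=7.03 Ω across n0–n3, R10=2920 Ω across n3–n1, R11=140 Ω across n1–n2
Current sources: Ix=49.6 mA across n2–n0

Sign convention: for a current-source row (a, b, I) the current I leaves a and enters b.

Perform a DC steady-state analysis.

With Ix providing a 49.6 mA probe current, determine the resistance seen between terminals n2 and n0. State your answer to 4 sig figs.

R_eq = 10.87 Ω

Element admittances at DC:
  Y(R1) = 0.002083 S between n3,n0
  Y(R2) = 0.06993 S between n0,n3
  Y(R3) = 0.7692 S between n0,n1
  Y(R4) = 0.0003717 S between n0,n3
  Y(R5) = 0.1100 S between n3,n0
  Y(R6) = 0.0007752 S between n2,n0
  Y(R7) = 0.01176 S between n0,n1
  Y(R8) = 0.09615 S between n2,n1
  Y(R9) = 0.1422 S between n0,n3
  Y(R10) = 0.0003425 S between n3,n1
  Y(R11) = 0.007143 S between n1,n2
  Ix: injects 0.0496 A into n0 (from n2)
Assemble and solve the 3×3 MNA system:
  V(n1)=-0.06295  V(n2)=-0.5391  V(n3)=-6.633e-05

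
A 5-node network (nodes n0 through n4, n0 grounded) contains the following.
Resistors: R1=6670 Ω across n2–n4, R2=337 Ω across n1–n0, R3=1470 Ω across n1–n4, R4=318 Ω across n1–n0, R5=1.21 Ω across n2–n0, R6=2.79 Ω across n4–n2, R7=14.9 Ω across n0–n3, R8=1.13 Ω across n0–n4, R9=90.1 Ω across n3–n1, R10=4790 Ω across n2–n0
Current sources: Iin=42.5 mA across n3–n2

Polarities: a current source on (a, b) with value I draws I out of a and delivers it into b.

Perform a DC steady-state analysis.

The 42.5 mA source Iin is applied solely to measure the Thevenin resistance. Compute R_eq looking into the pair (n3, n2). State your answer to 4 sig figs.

R_eq = 14.94 Ω

Element admittances at DC:
  Y(R1) = 0.0001499 S between n2,n4
  Y(R2) = 0.002967 S between n1,n0
  Y(R3) = 0.0006803 S between n1,n4
  Y(R4) = 0.003145 S between n1,n0
  Y(R5) = 0.8264 S between n2,n0
  Y(R6) = 0.3584 S between n4,n2
  Y(R7) = 0.06711 S between n0,n3
  Y(R8) = 0.8850 S between n0,n4
  Y(R9) = 0.01110 S between n3,n1
  Y(R10) = 0.0002088 S between n2,n0
  Iin: injects 0.0425 A into n2 (from n3)
Assemble and solve the 4×4 MNA system:
  V(n1)=-0.3692  V(n2)=0.03922  V(n3)=-0.5958  V(n4)=0.01110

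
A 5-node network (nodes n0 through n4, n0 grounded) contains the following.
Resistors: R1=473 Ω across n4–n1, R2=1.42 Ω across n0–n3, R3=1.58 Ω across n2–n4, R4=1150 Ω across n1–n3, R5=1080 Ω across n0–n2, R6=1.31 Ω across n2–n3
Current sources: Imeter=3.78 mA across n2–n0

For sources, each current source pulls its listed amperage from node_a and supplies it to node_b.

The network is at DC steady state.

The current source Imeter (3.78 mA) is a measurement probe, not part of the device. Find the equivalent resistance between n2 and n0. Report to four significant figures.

MNA unknowns: 4 node voltages V₁..V_4
R1: Y=0.002114 on G[4,1]
R2: Y=0.7042 on G[0,3]
R3: Y=0.6329 on G[2,4]
R4: Y=0.0008696 on G[1,3]
R5: Y=0.0009259 on G[0,2]
R6: Y=0.7634 on G[2,3]
Imeter: z[2]−=0.00378, z[0]+=0.00378
solve → V1=-0.008848, V2=-0.01029, V3=-0.005354, V4=-0.01028

R_eq = 2.722 Ω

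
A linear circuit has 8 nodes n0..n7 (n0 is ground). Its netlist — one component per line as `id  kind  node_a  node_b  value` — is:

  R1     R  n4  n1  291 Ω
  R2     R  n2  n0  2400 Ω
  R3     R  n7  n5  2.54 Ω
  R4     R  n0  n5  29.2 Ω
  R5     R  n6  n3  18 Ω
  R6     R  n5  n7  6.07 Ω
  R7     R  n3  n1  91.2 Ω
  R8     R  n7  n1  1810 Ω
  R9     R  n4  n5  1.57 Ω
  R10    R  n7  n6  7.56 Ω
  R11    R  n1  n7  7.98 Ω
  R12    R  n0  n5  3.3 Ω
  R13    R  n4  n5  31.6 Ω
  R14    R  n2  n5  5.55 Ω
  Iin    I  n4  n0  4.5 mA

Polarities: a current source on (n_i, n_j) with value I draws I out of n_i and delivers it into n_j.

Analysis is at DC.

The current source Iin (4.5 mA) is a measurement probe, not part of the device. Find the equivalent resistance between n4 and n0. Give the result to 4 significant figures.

MNA unknowns: 7 node voltages V₁..V_7
R1: Y=0.003436 on G[4,1]
R2: Y=0.0004167 on G[2,0]
R3: Y=0.3937 on G[7,5]
R4: Y=0.03425 on G[0,5]
R5: Y=0.05556 on G[6,3]
R6: Y=0.1647 on G[5,7]
R7: Y=0.01096 on G[3,1]
R8: Y=0.0005525 on G[7,1]
R9: Y=0.6369 on G[4,5]
R10: Y=0.1323 on G[7,6]
R11: Y=0.1253 on G[1,7]
R12: Y=0.3030 on G[0,5]
R13: Y=0.03165 on G[4,5]
R14: Y=0.1802 on G[2,5]
Iin: z[4]−=0.0045, z[0]+=0.0045
solve → V1=-0.01353, V2=-0.01329, V3=-0.01340, V4=-0.02002, V5=-0.01333, V6=-0.01338, V7=-0.01337

R_eq = 4.450 Ω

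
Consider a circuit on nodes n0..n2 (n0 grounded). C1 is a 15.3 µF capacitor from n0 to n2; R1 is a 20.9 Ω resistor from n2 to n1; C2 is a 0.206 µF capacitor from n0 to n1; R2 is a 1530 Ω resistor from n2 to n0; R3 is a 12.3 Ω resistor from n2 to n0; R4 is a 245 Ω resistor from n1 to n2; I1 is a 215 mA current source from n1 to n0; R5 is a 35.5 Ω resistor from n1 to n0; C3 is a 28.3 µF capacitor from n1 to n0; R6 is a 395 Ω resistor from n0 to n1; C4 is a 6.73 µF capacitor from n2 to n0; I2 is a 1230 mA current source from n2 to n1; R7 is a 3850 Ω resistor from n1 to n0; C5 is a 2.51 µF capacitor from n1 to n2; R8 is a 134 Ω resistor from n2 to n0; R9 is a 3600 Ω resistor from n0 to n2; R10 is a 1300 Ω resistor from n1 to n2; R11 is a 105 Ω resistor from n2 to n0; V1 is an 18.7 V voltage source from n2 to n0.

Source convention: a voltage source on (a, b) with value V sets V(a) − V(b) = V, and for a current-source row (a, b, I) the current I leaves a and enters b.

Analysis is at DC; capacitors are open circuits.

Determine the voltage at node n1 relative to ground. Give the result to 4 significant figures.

MNA unknowns: 2 node voltages V₁..V_2 plus 1 source current (V1)
C1: Y=0.000 on G[0,2]
R1: Y=0.04785 on G[2,1]
C2: Y=0.000 on G[0,1]
R2: Y=0.0006536 on G[2,0]
R3: Y=0.08130 on G[2,0]
R4: Y=0.004082 on G[1,2]
I1: z[1]−=0.215, z[0]+=0.215
R5: Y=0.02817 on G[1,0]
C3: Y=0.000 on G[1,0]
R6: Y=0.002532 on G[0,1]
C4: Y=0.000 on G[2,0]
I2: z[2]−=1.23, z[1]+=1.23
R7: Y=0.0002597 on G[1,0]
C5: Y=0.000 on G[1,2]
R8: Y=0.007463 on G[2,0]
R9: Y=0.0002778 on G[0,2]
R10: Y=0.0007692 on G[1,2]
R11: Y=0.009524 on G[2,0]
V1: row V2−V0=18.7, i_V1 at 2,0
solve → V1=23.91, V2=18.70
aux → i_V1=-2.811

23.91 V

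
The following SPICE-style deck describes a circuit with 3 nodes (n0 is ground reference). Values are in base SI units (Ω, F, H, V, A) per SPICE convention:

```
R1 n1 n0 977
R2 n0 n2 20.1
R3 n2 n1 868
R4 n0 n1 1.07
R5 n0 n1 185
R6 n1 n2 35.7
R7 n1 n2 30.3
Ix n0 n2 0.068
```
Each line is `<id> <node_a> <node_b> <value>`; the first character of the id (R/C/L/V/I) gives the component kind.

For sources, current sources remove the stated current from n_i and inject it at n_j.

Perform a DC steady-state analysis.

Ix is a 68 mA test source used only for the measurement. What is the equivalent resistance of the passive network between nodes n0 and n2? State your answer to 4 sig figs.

Apply KCL at each of the 2 non-ground nodes and solve the resulting linear system.
Node n1: branches {R1, R3, R4, R5, R6, R7} → V_1 = 0.03899
Node n2: branches {R2, R3, R6, R7, Ix} → V_2 = 0.6292

R_eq = 9.254 Ω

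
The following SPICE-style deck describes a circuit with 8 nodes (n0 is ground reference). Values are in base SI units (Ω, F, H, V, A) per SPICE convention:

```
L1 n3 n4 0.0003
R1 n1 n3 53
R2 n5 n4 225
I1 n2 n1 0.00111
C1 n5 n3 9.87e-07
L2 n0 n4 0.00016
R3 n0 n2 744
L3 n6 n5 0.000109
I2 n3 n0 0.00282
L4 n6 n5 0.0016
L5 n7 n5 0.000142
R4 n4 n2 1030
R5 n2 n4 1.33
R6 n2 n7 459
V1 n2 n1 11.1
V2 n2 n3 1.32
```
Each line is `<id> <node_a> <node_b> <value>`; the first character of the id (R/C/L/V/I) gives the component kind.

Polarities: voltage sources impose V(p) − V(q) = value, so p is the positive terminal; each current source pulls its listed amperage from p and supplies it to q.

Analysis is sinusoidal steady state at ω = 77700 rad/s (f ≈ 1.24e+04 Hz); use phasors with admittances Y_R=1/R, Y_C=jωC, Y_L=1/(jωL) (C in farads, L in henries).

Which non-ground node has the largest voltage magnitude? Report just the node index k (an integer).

1

Element admittances at ω=77700 rad/s:
  Y(L1) = 0.000-0.04290j S between n3,n4
  Y(R1) = 0.01887+0.000j S between n1,n3
  Y(R2) = 0.004444+0.000j S between n5,n4
  I1: injects 0.00111 A into n1 (from n2)
  Y(C1) = 0.000+0.07669j S between n5,n3
  Y(L2) = 0.000-0.08044j S between n0,n4
  Y(R3) = 0.001344+0.000j S between n0,n2
  Y(L3) = 0.000-0.1181j S between n6,n5
  I2: injects 0.00282 A into n0 (from n3)
  Y(L4) = 0.000-0.008044j S between n6,n5
  Y(L5) = 0.000-0.09063j S between n7,n5
  Y(R4) = 0.0009709+0.000j S between n4,n2
  Y(R5) = 0.7519+0.000j S between n2,n4
  Y(R6) = 0.002179+0.000j S between n2,n7
  V1: constraint V(n2)−V(n1) = 11.1
  V2: constraint V(n2)−V(n3) = 1.32
Assemble and solve the 9×9 MNA system:
  V(n1)=-11.09-0.1086j  V(n2)=0.006282-0.1086j  V(n3)=-1.314-0.1086j  V(n4)=-0.001815-0.03516j  V(n5)=-1.301-0.2211j  V(n6)=-1.301-0.2211j  V(n7)=-1.303-0.1896j
  i(V1)=-0.1856+0.000j  i(V2)=0.1756+0.05528j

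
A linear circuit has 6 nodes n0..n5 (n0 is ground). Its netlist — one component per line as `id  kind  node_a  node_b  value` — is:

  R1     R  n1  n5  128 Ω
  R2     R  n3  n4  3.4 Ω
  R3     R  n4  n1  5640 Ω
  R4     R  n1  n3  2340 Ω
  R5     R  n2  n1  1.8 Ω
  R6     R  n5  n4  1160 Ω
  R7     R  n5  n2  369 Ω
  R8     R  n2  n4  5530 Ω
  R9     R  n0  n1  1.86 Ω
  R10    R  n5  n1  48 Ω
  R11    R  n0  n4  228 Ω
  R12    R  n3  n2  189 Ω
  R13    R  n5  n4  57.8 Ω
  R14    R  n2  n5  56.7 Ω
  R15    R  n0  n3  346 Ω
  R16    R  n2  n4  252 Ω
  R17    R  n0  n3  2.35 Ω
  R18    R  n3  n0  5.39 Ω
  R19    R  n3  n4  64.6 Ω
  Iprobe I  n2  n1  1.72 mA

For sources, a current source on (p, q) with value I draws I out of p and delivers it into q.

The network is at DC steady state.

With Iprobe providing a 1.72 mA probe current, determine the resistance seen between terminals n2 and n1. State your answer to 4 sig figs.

Element admittances at DC:
  Y(R1) = 0.007812 S between n1,n5
  Y(R2) = 0.2941 S between n3,n4
  Y(R3) = 0.0001773 S between n4,n1
  Y(R4) = 0.0004274 S between n1,n3
  Y(R5) = 0.5556 S between n2,n1
  Y(R6) = 0.0008621 S between n5,n4
  Y(R7) = 0.002710 S between n5,n2
  Y(R8) = 0.0001808 S between n2,n4
  Y(R9) = 0.5376 S between n0,n1
  Y(R10) = 0.02083 S between n5,n1
  Y(R11) = 0.004386 S between n0,n4
  Y(R12) = 0.005291 S between n3,n2
  Y(R13) = 0.01730 S between n5,n4
  Y(R14) = 0.01764 S between n2,n5
  Y(R15) = 0.002890 S between n0,n3
  Y(R16) = 0.003968 S between n2,n4
  Y(R17) = 0.4255 S between n0,n3
  Y(R18) = 0.1855 S between n3,n0
  Y(R19) = 0.01548 S between n3,n4
  Iprobe: injects 0.00172 A into n1 (from n2)
Assemble and solve the 5×5 MNA system:
  V(n1)=7.413e-05  V(n2)=-0.002900  V(n3)=-6.390e-05  V(n4)=-0.0001423  V(n5)=-0.0008857

R_eq = 1.729 Ω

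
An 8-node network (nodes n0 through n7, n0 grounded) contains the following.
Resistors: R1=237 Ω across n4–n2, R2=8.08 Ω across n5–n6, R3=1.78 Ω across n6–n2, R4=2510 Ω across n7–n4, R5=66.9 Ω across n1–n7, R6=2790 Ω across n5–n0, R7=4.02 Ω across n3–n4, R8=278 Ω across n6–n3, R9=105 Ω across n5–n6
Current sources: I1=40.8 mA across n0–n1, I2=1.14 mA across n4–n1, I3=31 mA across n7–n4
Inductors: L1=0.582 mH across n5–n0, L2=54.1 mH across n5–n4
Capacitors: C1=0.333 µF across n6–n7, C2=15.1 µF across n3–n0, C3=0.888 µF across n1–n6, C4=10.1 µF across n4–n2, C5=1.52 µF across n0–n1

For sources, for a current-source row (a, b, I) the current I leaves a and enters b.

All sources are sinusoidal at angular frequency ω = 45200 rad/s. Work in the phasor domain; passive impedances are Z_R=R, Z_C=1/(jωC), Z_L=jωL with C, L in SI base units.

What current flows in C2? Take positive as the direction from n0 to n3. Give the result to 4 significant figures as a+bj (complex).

-0.02545+0.008489j A

MNA unknowns: 7 node voltages V₁..V_7
R1: Y=0.004219+0.000j on G[4,2]
R2: Y=0.1238+0.000j on G[5,6]
R3: Y=0.5618+0.000j on G[6,2]
I1: z[0]−=0.0408, z[1]+=0.0408
R4: Y=0.0003984+0.000j on G[7,4]
L1: Y=0.000-0.03801j on G[5,0]
C1: Y=0.000+0.01505j on G[6,7]
R5: Y=0.01495+0.000j on G[1,7]
L2: Y=0.000-0.0004089j on G[5,4]
R6: Y=0.0003584+0.000j on G[5,0]
R7: Y=0.2488+0.000j on G[3,4]
C2: Y=0.000+0.6825j on G[3,0]
I2: z[4]−=0.00114, z[1]+=0.00114
C3: Y=0.000+0.04014j on G[1,6]
R8: Y=0.003597+0.000j on G[6,3]
C4: Y=0.000+0.4565j on G[4,2]
R9: Y=0.009524+0.000j on G[5,6]
C5: Y=0.000+0.06870j on G[0,1]
I3: z[7]−=0.031, z[4]+=0.031
solve → V1=0.1667-0.2534j, V2=0.06966-0.06170j, V3=-0.01244-0.03729j, V4=0.08879-0.07084j, V5=0.07751-0.05496j, V6=0.06210-0.07718j, V7=-1.001+0.7939j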